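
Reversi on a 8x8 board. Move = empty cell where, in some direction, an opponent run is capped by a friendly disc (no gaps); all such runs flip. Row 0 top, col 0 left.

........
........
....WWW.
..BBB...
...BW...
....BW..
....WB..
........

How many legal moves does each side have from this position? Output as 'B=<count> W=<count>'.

-- B to move --
(1,3): no bracket -> illegal
(1,4): flips 1 -> legal
(1,5): flips 1 -> legal
(1,6): flips 1 -> legal
(1,7): no bracket -> illegal
(2,3): no bracket -> illegal
(2,7): no bracket -> illegal
(3,5): no bracket -> illegal
(3,6): no bracket -> illegal
(3,7): no bracket -> illegal
(4,5): flips 2 -> legal
(4,6): no bracket -> illegal
(5,3): no bracket -> illegal
(5,6): flips 1 -> legal
(6,3): flips 1 -> legal
(6,6): flips 2 -> legal
(7,3): no bracket -> illegal
(7,4): flips 1 -> legal
(7,5): no bracket -> illegal
B mobility = 8
-- W to move --
(2,1): no bracket -> illegal
(2,2): flips 1 -> legal
(2,3): no bracket -> illegal
(3,1): no bracket -> illegal
(3,5): no bracket -> illegal
(4,1): no bracket -> illegal
(4,2): flips 2 -> legal
(4,5): no bracket -> illegal
(5,2): flips 2 -> legal
(5,3): flips 1 -> legal
(5,6): no bracket -> illegal
(6,3): no bracket -> illegal
(6,6): flips 1 -> legal
(7,4): no bracket -> illegal
(7,5): flips 1 -> legal
(7,6): no bracket -> illegal
W mobility = 6

Answer: B=8 W=6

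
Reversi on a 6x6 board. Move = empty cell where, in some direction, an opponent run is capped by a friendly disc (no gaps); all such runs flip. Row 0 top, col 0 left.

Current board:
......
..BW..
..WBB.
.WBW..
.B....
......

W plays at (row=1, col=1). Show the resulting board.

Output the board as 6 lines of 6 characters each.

Place W at (1,1); scan 8 dirs for brackets.
Dir NW: first cell '.' (not opp) -> no flip
Dir N: first cell '.' (not opp) -> no flip
Dir NE: first cell '.' (not opp) -> no flip
Dir W: first cell '.' (not opp) -> no flip
Dir E: opp run (1,2) capped by W -> flip
Dir SW: first cell '.' (not opp) -> no flip
Dir S: first cell '.' (not opp) -> no flip
Dir SE: first cell 'W' (not opp) -> no flip
All flips: (1,2)

Answer: ......
.WWW..
..WBB.
.WBW..
.B....
......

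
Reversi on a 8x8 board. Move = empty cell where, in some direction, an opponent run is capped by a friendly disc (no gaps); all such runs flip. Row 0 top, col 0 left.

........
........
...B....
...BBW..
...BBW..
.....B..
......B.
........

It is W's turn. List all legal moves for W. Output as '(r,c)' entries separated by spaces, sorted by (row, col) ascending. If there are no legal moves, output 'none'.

(1,2): flips 2 -> legal
(1,3): no bracket -> illegal
(1,4): no bracket -> illegal
(2,2): no bracket -> illegal
(2,4): no bracket -> illegal
(2,5): no bracket -> illegal
(3,2): flips 2 -> legal
(4,2): flips 2 -> legal
(4,6): no bracket -> illegal
(5,2): no bracket -> illegal
(5,3): flips 1 -> legal
(5,4): no bracket -> illegal
(5,6): no bracket -> illegal
(5,7): no bracket -> illegal
(6,4): no bracket -> illegal
(6,5): flips 1 -> legal
(6,7): no bracket -> illegal
(7,5): no bracket -> illegal
(7,6): no bracket -> illegal
(7,7): no bracket -> illegal

Answer: (1,2) (3,2) (4,2) (5,3) (6,5)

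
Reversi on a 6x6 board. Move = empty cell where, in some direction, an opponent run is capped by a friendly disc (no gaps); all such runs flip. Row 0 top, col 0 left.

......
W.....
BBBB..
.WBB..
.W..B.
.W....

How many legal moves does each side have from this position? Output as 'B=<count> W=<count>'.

-- B to move --
(0,0): flips 1 -> legal
(0,1): no bracket -> illegal
(1,1): no bracket -> illegal
(3,0): flips 1 -> legal
(4,0): flips 1 -> legal
(4,2): flips 1 -> legal
(5,0): flips 1 -> legal
(5,2): no bracket -> illegal
B mobility = 5
-- W to move --
(1,1): flips 1 -> legal
(1,2): no bracket -> illegal
(1,3): flips 1 -> legal
(1,4): flips 2 -> legal
(2,4): no bracket -> illegal
(3,0): flips 1 -> legal
(3,4): flips 2 -> legal
(3,5): no bracket -> illegal
(4,2): no bracket -> illegal
(4,3): flips 2 -> legal
(4,5): no bracket -> illegal
(5,3): no bracket -> illegal
(5,4): no bracket -> illegal
(5,5): no bracket -> illegal
W mobility = 6

Answer: B=5 W=6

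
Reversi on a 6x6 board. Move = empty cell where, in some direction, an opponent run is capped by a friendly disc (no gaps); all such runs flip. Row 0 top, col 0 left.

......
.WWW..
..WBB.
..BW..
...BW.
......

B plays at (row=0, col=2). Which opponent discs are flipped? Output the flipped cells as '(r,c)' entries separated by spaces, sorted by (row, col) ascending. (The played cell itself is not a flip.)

Answer: (1,2) (1,3) (2,2)

Derivation:
Dir NW: edge -> no flip
Dir N: edge -> no flip
Dir NE: edge -> no flip
Dir W: first cell '.' (not opp) -> no flip
Dir E: first cell '.' (not opp) -> no flip
Dir SW: opp run (1,1), next='.' -> no flip
Dir S: opp run (1,2) (2,2) capped by B -> flip
Dir SE: opp run (1,3) capped by B -> flip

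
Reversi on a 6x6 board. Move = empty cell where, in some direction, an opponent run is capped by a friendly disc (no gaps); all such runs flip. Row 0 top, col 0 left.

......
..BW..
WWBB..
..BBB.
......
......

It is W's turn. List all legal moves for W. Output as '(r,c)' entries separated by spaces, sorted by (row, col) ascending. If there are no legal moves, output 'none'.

(0,1): no bracket -> illegal
(0,2): no bracket -> illegal
(0,3): flips 1 -> legal
(1,1): flips 1 -> legal
(1,4): no bracket -> illegal
(2,4): flips 2 -> legal
(2,5): no bracket -> illegal
(3,1): flips 1 -> legal
(3,5): no bracket -> illegal
(4,1): no bracket -> illegal
(4,2): no bracket -> illegal
(4,3): flips 3 -> legal
(4,4): no bracket -> illegal
(4,5): no bracket -> illegal

Answer: (0,3) (1,1) (2,4) (3,1) (4,3)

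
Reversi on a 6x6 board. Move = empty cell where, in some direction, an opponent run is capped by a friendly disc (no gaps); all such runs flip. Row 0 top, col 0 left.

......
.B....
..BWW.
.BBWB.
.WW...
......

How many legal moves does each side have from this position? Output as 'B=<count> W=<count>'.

-- B to move --
(1,2): flips 1 -> legal
(1,3): no bracket -> illegal
(1,4): flips 2 -> legal
(1,5): no bracket -> illegal
(2,5): flips 2 -> legal
(3,0): no bracket -> illegal
(3,5): no bracket -> illegal
(4,0): no bracket -> illegal
(4,3): no bracket -> illegal
(4,4): flips 1 -> legal
(5,0): flips 1 -> legal
(5,1): flips 1 -> legal
(5,2): flips 1 -> legal
(5,3): flips 1 -> legal
B mobility = 8
-- W to move --
(0,0): flips 2 -> legal
(0,1): no bracket -> illegal
(0,2): no bracket -> illegal
(1,0): no bracket -> illegal
(1,2): flips 2 -> legal
(1,3): no bracket -> illegal
(2,0): flips 1 -> legal
(2,1): flips 2 -> legal
(2,5): no bracket -> illegal
(3,0): flips 2 -> legal
(3,5): flips 1 -> legal
(4,0): no bracket -> illegal
(4,3): no bracket -> illegal
(4,4): flips 1 -> legal
(4,5): flips 1 -> legal
W mobility = 8

Answer: B=8 W=8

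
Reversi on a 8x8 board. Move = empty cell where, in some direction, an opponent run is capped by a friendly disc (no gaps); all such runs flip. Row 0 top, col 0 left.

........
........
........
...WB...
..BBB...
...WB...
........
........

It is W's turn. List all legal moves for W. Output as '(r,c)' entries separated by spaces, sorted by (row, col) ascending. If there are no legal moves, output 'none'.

(2,3): no bracket -> illegal
(2,4): no bracket -> illegal
(2,5): no bracket -> illegal
(3,1): flips 1 -> legal
(3,2): no bracket -> illegal
(3,5): flips 2 -> legal
(4,1): no bracket -> illegal
(4,5): no bracket -> illegal
(5,1): flips 1 -> legal
(5,2): no bracket -> illegal
(5,5): flips 2 -> legal
(6,3): no bracket -> illegal
(6,4): no bracket -> illegal
(6,5): no bracket -> illegal

Answer: (3,1) (3,5) (5,1) (5,5)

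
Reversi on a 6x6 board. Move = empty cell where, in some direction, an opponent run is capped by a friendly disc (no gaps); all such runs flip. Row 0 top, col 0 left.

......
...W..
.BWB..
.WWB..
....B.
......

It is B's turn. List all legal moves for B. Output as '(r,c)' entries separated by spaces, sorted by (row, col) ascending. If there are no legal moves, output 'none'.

Answer: (0,3) (1,1) (3,0) (4,1) (4,3)

Derivation:
(0,2): no bracket -> illegal
(0,3): flips 1 -> legal
(0,4): no bracket -> illegal
(1,1): flips 1 -> legal
(1,2): no bracket -> illegal
(1,4): no bracket -> illegal
(2,0): no bracket -> illegal
(2,4): no bracket -> illegal
(3,0): flips 2 -> legal
(4,0): no bracket -> illegal
(4,1): flips 2 -> legal
(4,2): no bracket -> illegal
(4,3): flips 1 -> legal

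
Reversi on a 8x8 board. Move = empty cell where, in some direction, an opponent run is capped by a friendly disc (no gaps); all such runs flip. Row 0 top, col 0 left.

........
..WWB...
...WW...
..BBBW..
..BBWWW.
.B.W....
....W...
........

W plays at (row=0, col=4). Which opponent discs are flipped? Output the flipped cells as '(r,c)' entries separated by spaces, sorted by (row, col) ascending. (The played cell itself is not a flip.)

Dir NW: edge -> no flip
Dir N: edge -> no flip
Dir NE: edge -> no flip
Dir W: first cell '.' (not opp) -> no flip
Dir E: first cell '.' (not opp) -> no flip
Dir SW: first cell 'W' (not opp) -> no flip
Dir S: opp run (1,4) capped by W -> flip
Dir SE: first cell '.' (not opp) -> no flip

Answer: (1,4)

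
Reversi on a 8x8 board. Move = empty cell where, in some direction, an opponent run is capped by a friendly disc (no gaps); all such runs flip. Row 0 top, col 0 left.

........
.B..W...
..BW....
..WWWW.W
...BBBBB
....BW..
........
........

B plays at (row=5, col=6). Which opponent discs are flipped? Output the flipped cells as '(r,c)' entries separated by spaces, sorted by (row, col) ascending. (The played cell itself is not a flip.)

Answer: (5,5)

Derivation:
Dir NW: first cell 'B' (not opp) -> no flip
Dir N: first cell 'B' (not opp) -> no flip
Dir NE: first cell 'B' (not opp) -> no flip
Dir W: opp run (5,5) capped by B -> flip
Dir E: first cell '.' (not opp) -> no flip
Dir SW: first cell '.' (not opp) -> no flip
Dir S: first cell '.' (not opp) -> no flip
Dir SE: first cell '.' (not opp) -> no flip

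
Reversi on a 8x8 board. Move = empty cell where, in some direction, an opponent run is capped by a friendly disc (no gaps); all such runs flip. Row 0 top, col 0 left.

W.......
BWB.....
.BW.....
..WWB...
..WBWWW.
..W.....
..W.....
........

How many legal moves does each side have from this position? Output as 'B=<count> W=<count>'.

Answer: B=9 W=10

Derivation:
-- B to move --
(0,1): flips 1 -> legal
(0,2): no bracket -> illegal
(1,3): no bracket -> illegal
(2,0): no bracket -> illegal
(2,3): flips 2 -> legal
(2,4): no bracket -> illegal
(3,1): flips 2 -> legal
(3,5): no bracket -> illegal
(3,6): no bracket -> illegal
(3,7): no bracket -> illegal
(4,1): flips 1 -> legal
(4,7): flips 3 -> legal
(5,1): no bracket -> illegal
(5,3): no bracket -> illegal
(5,4): flips 1 -> legal
(5,5): no bracket -> illegal
(5,6): flips 1 -> legal
(5,7): no bracket -> illegal
(6,1): flips 1 -> legal
(6,3): no bracket -> illegal
(7,1): no bracket -> illegal
(7,2): flips 5 -> legal
(7,3): no bracket -> illegal
B mobility = 9
-- W to move --
(0,1): no bracket -> illegal
(0,2): flips 1 -> legal
(0,3): no bracket -> illegal
(1,3): flips 1 -> legal
(2,0): flips 2 -> legal
(2,3): flips 1 -> legal
(2,4): flips 1 -> legal
(2,5): flips 2 -> legal
(3,0): no bracket -> illegal
(3,1): flips 1 -> legal
(3,5): flips 1 -> legal
(5,3): flips 1 -> legal
(5,4): flips 1 -> legal
W mobility = 10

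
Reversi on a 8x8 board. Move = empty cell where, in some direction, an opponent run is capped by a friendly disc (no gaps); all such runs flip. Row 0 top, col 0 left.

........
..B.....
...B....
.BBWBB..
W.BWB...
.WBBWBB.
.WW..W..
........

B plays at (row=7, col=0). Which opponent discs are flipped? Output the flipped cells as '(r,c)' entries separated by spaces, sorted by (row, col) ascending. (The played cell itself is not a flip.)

Answer: (6,1)

Derivation:
Dir NW: edge -> no flip
Dir N: first cell '.' (not opp) -> no flip
Dir NE: opp run (6,1) capped by B -> flip
Dir W: edge -> no flip
Dir E: first cell '.' (not opp) -> no flip
Dir SW: edge -> no flip
Dir S: edge -> no flip
Dir SE: edge -> no flip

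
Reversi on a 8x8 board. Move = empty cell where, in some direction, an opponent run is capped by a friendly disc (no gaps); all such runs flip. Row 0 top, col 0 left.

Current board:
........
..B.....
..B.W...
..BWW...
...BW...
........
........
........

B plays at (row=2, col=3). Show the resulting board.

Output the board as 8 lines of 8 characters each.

Place B at (2,3); scan 8 dirs for brackets.
Dir NW: first cell 'B' (not opp) -> no flip
Dir N: first cell '.' (not opp) -> no flip
Dir NE: first cell '.' (not opp) -> no flip
Dir W: first cell 'B' (not opp) -> no flip
Dir E: opp run (2,4), next='.' -> no flip
Dir SW: first cell 'B' (not opp) -> no flip
Dir S: opp run (3,3) capped by B -> flip
Dir SE: opp run (3,4), next='.' -> no flip
All flips: (3,3)

Answer: ........
..B.....
..BBW...
..BBW...
...BW...
........
........
........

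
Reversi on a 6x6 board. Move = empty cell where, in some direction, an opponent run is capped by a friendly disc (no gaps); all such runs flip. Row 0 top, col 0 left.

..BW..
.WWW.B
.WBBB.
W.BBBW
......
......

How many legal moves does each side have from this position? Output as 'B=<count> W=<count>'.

-- B to move --
(0,0): flips 1 -> legal
(0,1): flips 1 -> legal
(0,4): flips 2 -> legal
(1,0): flips 1 -> legal
(1,4): no bracket -> illegal
(2,0): flips 2 -> legal
(2,5): no bracket -> illegal
(3,1): no bracket -> illegal
(4,0): no bracket -> illegal
(4,1): no bracket -> illegal
(4,4): no bracket -> illegal
(4,5): no bracket -> illegal
B mobility = 5
-- W to move --
(0,1): flips 1 -> legal
(0,4): no bracket -> illegal
(0,5): no bracket -> illegal
(1,4): no bracket -> illegal
(2,5): flips 3 -> legal
(3,1): flips 4 -> legal
(4,1): no bracket -> illegal
(4,2): flips 2 -> legal
(4,3): flips 3 -> legal
(4,4): flips 2 -> legal
(4,5): flips 2 -> legal
W mobility = 7

Answer: B=5 W=7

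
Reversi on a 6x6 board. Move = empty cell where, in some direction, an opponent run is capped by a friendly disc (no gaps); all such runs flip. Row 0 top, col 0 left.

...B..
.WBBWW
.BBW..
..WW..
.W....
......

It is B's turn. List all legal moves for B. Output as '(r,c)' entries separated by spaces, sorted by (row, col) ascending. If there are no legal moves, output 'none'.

(0,0): flips 1 -> legal
(0,1): flips 1 -> legal
(0,2): no bracket -> illegal
(0,4): no bracket -> illegal
(0,5): no bracket -> illegal
(1,0): flips 1 -> legal
(2,0): no bracket -> illegal
(2,4): flips 1 -> legal
(2,5): flips 1 -> legal
(3,0): no bracket -> illegal
(3,1): no bracket -> illegal
(3,4): flips 1 -> legal
(4,0): no bracket -> illegal
(4,2): flips 1 -> legal
(4,3): flips 3 -> legal
(4,4): flips 1 -> legal
(5,0): no bracket -> illegal
(5,1): no bracket -> illegal
(5,2): no bracket -> illegal

Answer: (0,0) (0,1) (1,0) (2,4) (2,5) (3,4) (4,2) (4,3) (4,4)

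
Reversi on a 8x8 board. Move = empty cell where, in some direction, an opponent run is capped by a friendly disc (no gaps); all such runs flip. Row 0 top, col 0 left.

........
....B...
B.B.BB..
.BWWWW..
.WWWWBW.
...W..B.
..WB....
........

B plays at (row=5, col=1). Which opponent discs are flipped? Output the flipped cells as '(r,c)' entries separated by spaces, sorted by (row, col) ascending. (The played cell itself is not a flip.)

Answer: (3,3) (4,1) (4,2)

Derivation:
Dir NW: first cell '.' (not opp) -> no flip
Dir N: opp run (4,1) capped by B -> flip
Dir NE: opp run (4,2) (3,3) capped by B -> flip
Dir W: first cell '.' (not opp) -> no flip
Dir E: first cell '.' (not opp) -> no flip
Dir SW: first cell '.' (not opp) -> no flip
Dir S: first cell '.' (not opp) -> no flip
Dir SE: opp run (6,2), next='.' -> no flip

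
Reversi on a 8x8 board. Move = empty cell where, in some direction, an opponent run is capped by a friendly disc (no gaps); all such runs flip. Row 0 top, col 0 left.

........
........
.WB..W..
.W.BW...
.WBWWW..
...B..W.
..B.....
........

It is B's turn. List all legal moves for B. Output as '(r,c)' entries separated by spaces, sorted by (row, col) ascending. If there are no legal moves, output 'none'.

(1,0): no bracket -> illegal
(1,1): no bracket -> illegal
(1,2): no bracket -> illegal
(1,4): no bracket -> illegal
(1,5): no bracket -> illegal
(1,6): no bracket -> illegal
(2,0): flips 2 -> legal
(2,3): no bracket -> illegal
(2,4): no bracket -> illegal
(2,6): no bracket -> illegal
(3,0): no bracket -> illegal
(3,2): no bracket -> illegal
(3,5): flips 2 -> legal
(3,6): no bracket -> illegal
(4,0): flips 2 -> legal
(4,6): flips 3 -> legal
(4,7): no bracket -> illegal
(5,0): no bracket -> illegal
(5,1): no bracket -> illegal
(5,2): no bracket -> illegal
(5,4): no bracket -> illegal
(5,5): flips 1 -> legal
(5,7): no bracket -> illegal
(6,5): no bracket -> illegal
(6,6): no bracket -> illegal
(6,7): no bracket -> illegal

Answer: (2,0) (3,5) (4,0) (4,6) (5,5)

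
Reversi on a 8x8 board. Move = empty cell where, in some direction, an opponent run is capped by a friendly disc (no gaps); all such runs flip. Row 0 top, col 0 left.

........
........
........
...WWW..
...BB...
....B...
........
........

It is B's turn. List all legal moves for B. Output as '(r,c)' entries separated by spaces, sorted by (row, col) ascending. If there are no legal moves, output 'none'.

Answer: (2,2) (2,3) (2,4) (2,5) (2,6)

Derivation:
(2,2): flips 1 -> legal
(2,3): flips 1 -> legal
(2,4): flips 1 -> legal
(2,5): flips 1 -> legal
(2,6): flips 1 -> legal
(3,2): no bracket -> illegal
(3,6): no bracket -> illegal
(4,2): no bracket -> illegal
(4,5): no bracket -> illegal
(4,6): no bracket -> illegal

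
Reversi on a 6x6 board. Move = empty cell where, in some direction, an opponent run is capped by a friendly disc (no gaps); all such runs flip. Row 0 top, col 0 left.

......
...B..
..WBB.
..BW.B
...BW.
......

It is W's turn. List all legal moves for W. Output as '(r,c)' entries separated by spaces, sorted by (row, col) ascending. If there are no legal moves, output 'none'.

(0,2): no bracket -> illegal
(0,3): flips 2 -> legal
(0,4): flips 1 -> legal
(1,2): no bracket -> illegal
(1,4): no bracket -> illegal
(1,5): flips 1 -> legal
(2,1): no bracket -> illegal
(2,5): flips 2 -> legal
(3,1): flips 1 -> legal
(3,4): no bracket -> illegal
(4,1): no bracket -> illegal
(4,2): flips 2 -> legal
(4,5): no bracket -> illegal
(5,2): no bracket -> illegal
(5,3): flips 1 -> legal
(5,4): no bracket -> illegal

Answer: (0,3) (0,4) (1,5) (2,5) (3,1) (4,2) (5,3)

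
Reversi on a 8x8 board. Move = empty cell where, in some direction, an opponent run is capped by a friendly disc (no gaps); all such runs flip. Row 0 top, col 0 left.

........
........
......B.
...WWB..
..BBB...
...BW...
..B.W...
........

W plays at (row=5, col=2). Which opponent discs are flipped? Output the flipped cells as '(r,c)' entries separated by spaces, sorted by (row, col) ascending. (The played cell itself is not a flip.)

Answer: (4,3) (5,3)

Derivation:
Dir NW: first cell '.' (not opp) -> no flip
Dir N: opp run (4,2), next='.' -> no flip
Dir NE: opp run (4,3) capped by W -> flip
Dir W: first cell '.' (not opp) -> no flip
Dir E: opp run (5,3) capped by W -> flip
Dir SW: first cell '.' (not opp) -> no flip
Dir S: opp run (6,2), next='.' -> no flip
Dir SE: first cell '.' (not opp) -> no flip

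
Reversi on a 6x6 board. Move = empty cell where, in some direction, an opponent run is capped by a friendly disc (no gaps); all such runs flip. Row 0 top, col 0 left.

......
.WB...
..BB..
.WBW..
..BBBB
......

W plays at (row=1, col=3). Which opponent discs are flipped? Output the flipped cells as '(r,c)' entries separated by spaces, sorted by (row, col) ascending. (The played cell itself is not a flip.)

Dir NW: first cell '.' (not opp) -> no flip
Dir N: first cell '.' (not opp) -> no flip
Dir NE: first cell '.' (not opp) -> no flip
Dir W: opp run (1,2) capped by W -> flip
Dir E: first cell '.' (not opp) -> no flip
Dir SW: opp run (2,2) capped by W -> flip
Dir S: opp run (2,3) capped by W -> flip
Dir SE: first cell '.' (not opp) -> no flip

Answer: (1,2) (2,2) (2,3)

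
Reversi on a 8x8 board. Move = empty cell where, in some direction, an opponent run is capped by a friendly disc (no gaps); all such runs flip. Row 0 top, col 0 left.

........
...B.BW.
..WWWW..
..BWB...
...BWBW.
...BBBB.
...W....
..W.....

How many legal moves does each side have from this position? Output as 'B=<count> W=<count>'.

-- B to move --
(0,5): no bracket -> illegal
(0,6): no bracket -> illegal
(0,7): flips 2 -> legal
(1,1): flips 3 -> legal
(1,2): flips 2 -> legal
(1,4): flips 2 -> legal
(1,7): flips 1 -> legal
(2,1): no bracket -> illegal
(2,6): no bracket -> illegal
(2,7): no bracket -> illegal
(3,1): flips 1 -> legal
(3,5): flips 3 -> legal
(3,6): flips 1 -> legal
(3,7): flips 1 -> legal
(4,2): flips 2 -> legal
(4,7): flips 1 -> legal
(5,2): no bracket -> illegal
(5,7): no bracket -> illegal
(6,1): no bracket -> illegal
(6,2): no bracket -> illegal
(6,4): no bracket -> illegal
(7,1): no bracket -> illegal
(7,3): flips 1 -> legal
(7,4): no bracket -> illegal
B mobility = 12
-- W to move --
(0,2): flips 1 -> legal
(0,3): flips 1 -> legal
(0,4): flips 1 -> legal
(0,5): flips 1 -> legal
(0,6): flips 1 -> legal
(1,2): no bracket -> illegal
(1,4): flips 1 -> legal
(2,1): no bracket -> illegal
(2,6): no bracket -> illegal
(3,1): flips 1 -> legal
(3,5): flips 1 -> legal
(3,6): flips 2 -> legal
(4,1): flips 1 -> legal
(4,2): flips 2 -> legal
(4,7): no bracket -> illegal
(5,2): flips 2 -> legal
(5,7): no bracket -> illegal
(6,2): flips 1 -> legal
(6,4): flips 2 -> legal
(6,5): no bracket -> illegal
(6,6): flips 2 -> legal
(6,7): flips 3 -> legal
W mobility = 16

Answer: B=12 W=16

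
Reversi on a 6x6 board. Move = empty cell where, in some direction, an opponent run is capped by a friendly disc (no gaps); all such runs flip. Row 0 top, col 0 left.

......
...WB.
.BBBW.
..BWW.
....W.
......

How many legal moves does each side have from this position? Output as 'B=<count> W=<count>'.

Answer: B=9 W=6

Derivation:
-- B to move --
(0,2): no bracket -> illegal
(0,3): flips 1 -> legal
(0,4): flips 1 -> legal
(1,2): flips 1 -> legal
(1,5): no bracket -> illegal
(2,5): flips 1 -> legal
(3,5): flips 2 -> legal
(4,2): no bracket -> illegal
(4,3): flips 1 -> legal
(4,5): flips 1 -> legal
(5,3): no bracket -> illegal
(5,4): flips 3 -> legal
(5,5): flips 2 -> legal
B mobility = 9
-- W to move --
(0,3): no bracket -> illegal
(0,4): flips 1 -> legal
(0,5): no bracket -> illegal
(1,0): no bracket -> illegal
(1,1): flips 1 -> legal
(1,2): flips 1 -> legal
(1,5): flips 1 -> legal
(2,0): flips 3 -> legal
(2,5): no bracket -> illegal
(3,0): no bracket -> illegal
(3,1): flips 2 -> legal
(4,1): no bracket -> illegal
(4,2): no bracket -> illegal
(4,3): no bracket -> illegal
W mobility = 6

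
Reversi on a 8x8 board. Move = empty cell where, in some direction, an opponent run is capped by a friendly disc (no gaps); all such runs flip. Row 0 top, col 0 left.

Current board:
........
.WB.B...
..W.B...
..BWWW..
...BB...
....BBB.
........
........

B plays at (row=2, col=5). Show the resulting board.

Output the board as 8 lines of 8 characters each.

Place B at (2,5); scan 8 dirs for brackets.
Dir NW: first cell 'B' (not opp) -> no flip
Dir N: first cell '.' (not opp) -> no flip
Dir NE: first cell '.' (not opp) -> no flip
Dir W: first cell 'B' (not opp) -> no flip
Dir E: first cell '.' (not opp) -> no flip
Dir SW: opp run (3,4) capped by B -> flip
Dir S: opp run (3,5), next='.' -> no flip
Dir SE: first cell '.' (not opp) -> no flip
All flips: (3,4)

Answer: ........
.WB.B...
..W.BB..
..BWBW..
...BB...
....BBB.
........
........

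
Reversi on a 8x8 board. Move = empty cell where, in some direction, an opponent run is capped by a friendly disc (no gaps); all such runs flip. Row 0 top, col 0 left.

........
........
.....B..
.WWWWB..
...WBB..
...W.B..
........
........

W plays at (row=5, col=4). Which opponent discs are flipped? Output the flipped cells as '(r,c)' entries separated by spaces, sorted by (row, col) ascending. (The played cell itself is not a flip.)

Answer: (4,4)

Derivation:
Dir NW: first cell 'W' (not opp) -> no flip
Dir N: opp run (4,4) capped by W -> flip
Dir NE: opp run (4,5), next='.' -> no flip
Dir W: first cell 'W' (not opp) -> no flip
Dir E: opp run (5,5), next='.' -> no flip
Dir SW: first cell '.' (not opp) -> no flip
Dir S: first cell '.' (not opp) -> no flip
Dir SE: first cell '.' (not opp) -> no flip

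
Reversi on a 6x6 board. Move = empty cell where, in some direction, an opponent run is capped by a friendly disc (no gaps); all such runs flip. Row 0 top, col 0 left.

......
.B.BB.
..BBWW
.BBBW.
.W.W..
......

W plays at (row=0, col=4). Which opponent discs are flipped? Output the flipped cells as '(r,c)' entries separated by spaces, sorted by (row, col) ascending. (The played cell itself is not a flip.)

Answer: (1,4)

Derivation:
Dir NW: edge -> no flip
Dir N: edge -> no flip
Dir NE: edge -> no flip
Dir W: first cell '.' (not opp) -> no flip
Dir E: first cell '.' (not opp) -> no flip
Dir SW: opp run (1,3) (2,2) (3,1), next='.' -> no flip
Dir S: opp run (1,4) capped by W -> flip
Dir SE: first cell '.' (not opp) -> no flip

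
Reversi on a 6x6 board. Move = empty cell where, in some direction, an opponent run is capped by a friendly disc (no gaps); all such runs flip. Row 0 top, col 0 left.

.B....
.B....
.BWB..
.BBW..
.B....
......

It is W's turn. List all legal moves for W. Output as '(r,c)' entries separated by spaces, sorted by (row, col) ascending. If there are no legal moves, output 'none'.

Answer: (0,0) (1,3) (2,0) (2,4) (3,0) (4,0) (4,2)

Derivation:
(0,0): flips 1 -> legal
(0,2): no bracket -> illegal
(1,0): no bracket -> illegal
(1,2): no bracket -> illegal
(1,3): flips 1 -> legal
(1,4): no bracket -> illegal
(2,0): flips 1 -> legal
(2,4): flips 1 -> legal
(3,0): flips 2 -> legal
(3,4): no bracket -> illegal
(4,0): flips 1 -> legal
(4,2): flips 1 -> legal
(4,3): no bracket -> illegal
(5,0): no bracket -> illegal
(5,1): no bracket -> illegal
(5,2): no bracket -> illegal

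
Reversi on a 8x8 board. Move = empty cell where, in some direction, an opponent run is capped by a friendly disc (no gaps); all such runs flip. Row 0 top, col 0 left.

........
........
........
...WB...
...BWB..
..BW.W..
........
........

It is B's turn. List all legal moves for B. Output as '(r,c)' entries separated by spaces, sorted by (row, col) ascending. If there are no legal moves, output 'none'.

Answer: (2,3) (3,2) (5,4) (6,3) (6,5)

Derivation:
(2,2): no bracket -> illegal
(2,3): flips 1 -> legal
(2,4): no bracket -> illegal
(3,2): flips 1 -> legal
(3,5): no bracket -> illegal
(4,2): no bracket -> illegal
(4,6): no bracket -> illegal
(5,4): flips 2 -> legal
(5,6): no bracket -> illegal
(6,2): no bracket -> illegal
(6,3): flips 1 -> legal
(6,4): no bracket -> illegal
(6,5): flips 1 -> legal
(6,6): no bracket -> illegal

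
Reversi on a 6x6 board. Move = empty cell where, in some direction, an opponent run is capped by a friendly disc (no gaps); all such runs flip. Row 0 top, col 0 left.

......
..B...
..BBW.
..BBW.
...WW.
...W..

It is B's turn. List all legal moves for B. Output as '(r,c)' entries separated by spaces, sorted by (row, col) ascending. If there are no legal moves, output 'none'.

(1,3): no bracket -> illegal
(1,4): no bracket -> illegal
(1,5): flips 1 -> legal
(2,5): flips 1 -> legal
(3,5): flips 1 -> legal
(4,2): no bracket -> illegal
(4,5): flips 1 -> legal
(5,2): no bracket -> illegal
(5,4): flips 1 -> legal
(5,5): flips 1 -> legal

Answer: (1,5) (2,5) (3,5) (4,5) (5,4) (5,5)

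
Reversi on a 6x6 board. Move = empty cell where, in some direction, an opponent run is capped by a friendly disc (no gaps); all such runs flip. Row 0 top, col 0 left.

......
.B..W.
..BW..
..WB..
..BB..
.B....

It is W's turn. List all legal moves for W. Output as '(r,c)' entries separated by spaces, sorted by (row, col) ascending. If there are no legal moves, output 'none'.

Answer: (1,2) (2,1) (3,4) (5,2) (5,3) (5,4)

Derivation:
(0,0): no bracket -> illegal
(0,1): no bracket -> illegal
(0,2): no bracket -> illegal
(1,0): no bracket -> illegal
(1,2): flips 1 -> legal
(1,3): no bracket -> illegal
(2,0): no bracket -> illegal
(2,1): flips 1 -> legal
(2,4): no bracket -> illegal
(3,1): no bracket -> illegal
(3,4): flips 1 -> legal
(4,0): no bracket -> illegal
(4,1): no bracket -> illegal
(4,4): no bracket -> illegal
(5,0): no bracket -> illegal
(5,2): flips 1 -> legal
(5,3): flips 2 -> legal
(5,4): flips 1 -> legal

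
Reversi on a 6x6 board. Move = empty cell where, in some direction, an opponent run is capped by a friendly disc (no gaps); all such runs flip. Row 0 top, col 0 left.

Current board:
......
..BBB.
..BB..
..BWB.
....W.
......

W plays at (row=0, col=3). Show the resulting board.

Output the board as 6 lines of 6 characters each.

Answer: ...W..
..BWB.
..BW..
..BWB.
....W.
......

Derivation:
Place W at (0,3); scan 8 dirs for brackets.
Dir NW: edge -> no flip
Dir N: edge -> no flip
Dir NE: edge -> no flip
Dir W: first cell '.' (not opp) -> no flip
Dir E: first cell '.' (not opp) -> no flip
Dir SW: opp run (1,2), next='.' -> no flip
Dir S: opp run (1,3) (2,3) capped by W -> flip
Dir SE: opp run (1,4), next='.' -> no flip
All flips: (1,3) (2,3)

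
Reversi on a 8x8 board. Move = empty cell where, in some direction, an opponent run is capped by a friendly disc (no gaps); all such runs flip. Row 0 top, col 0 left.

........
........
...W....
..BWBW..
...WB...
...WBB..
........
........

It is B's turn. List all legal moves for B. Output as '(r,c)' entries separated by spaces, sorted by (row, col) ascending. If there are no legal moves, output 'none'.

(1,2): flips 1 -> legal
(1,3): no bracket -> illegal
(1,4): flips 1 -> legal
(2,2): flips 1 -> legal
(2,4): no bracket -> illegal
(2,5): no bracket -> illegal
(2,6): flips 1 -> legal
(3,6): flips 1 -> legal
(4,2): flips 1 -> legal
(4,5): no bracket -> illegal
(4,6): no bracket -> illegal
(5,2): flips 2 -> legal
(6,2): flips 1 -> legal
(6,3): no bracket -> illegal
(6,4): no bracket -> illegal

Answer: (1,2) (1,4) (2,2) (2,6) (3,6) (4,2) (5,2) (6,2)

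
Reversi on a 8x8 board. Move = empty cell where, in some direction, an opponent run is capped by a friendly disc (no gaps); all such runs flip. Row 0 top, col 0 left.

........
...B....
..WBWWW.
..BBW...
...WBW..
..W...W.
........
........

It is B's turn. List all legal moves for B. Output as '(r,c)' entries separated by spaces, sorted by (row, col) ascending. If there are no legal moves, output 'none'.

Answer: (1,1) (1,2) (1,4) (1,5) (2,1) (2,7) (3,1) (3,5) (4,2) (4,6) (5,3) (5,4) (6,7)

Derivation:
(1,1): flips 1 -> legal
(1,2): flips 1 -> legal
(1,4): flips 2 -> legal
(1,5): flips 1 -> legal
(1,6): no bracket -> illegal
(1,7): no bracket -> illegal
(2,1): flips 1 -> legal
(2,7): flips 3 -> legal
(3,1): flips 1 -> legal
(3,5): flips 2 -> legal
(3,6): no bracket -> illegal
(3,7): no bracket -> illegal
(4,1): no bracket -> illegal
(4,2): flips 1 -> legal
(4,6): flips 1 -> legal
(4,7): no bracket -> illegal
(5,1): no bracket -> illegal
(5,3): flips 1 -> legal
(5,4): flips 1 -> legal
(5,5): no bracket -> illegal
(5,7): no bracket -> illegal
(6,1): no bracket -> illegal
(6,2): no bracket -> illegal
(6,3): no bracket -> illegal
(6,5): no bracket -> illegal
(6,6): no bracket -> illegal
(6,7): flips 3 -> legal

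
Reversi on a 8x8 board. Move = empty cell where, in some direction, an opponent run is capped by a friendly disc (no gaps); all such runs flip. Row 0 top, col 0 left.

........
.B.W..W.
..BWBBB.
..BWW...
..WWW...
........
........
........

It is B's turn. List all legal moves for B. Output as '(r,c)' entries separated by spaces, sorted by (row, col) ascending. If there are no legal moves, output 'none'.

(0,2): flips 1 -> legal
(0,3): no bracket -> illegal
(0,4): flips 1 -> legal
(0,5): no bracket -> illegal
(0,6): flips 1 -> legal
(0,7): flips 1 -> legal
(1,2): no bracket -> illegal
(1,4): flips 1 -> legal
(1,5): no bracket -> illegal
(1,7): no bracket -> illegal
(2,7): no bracket -> illegal
(3,1): no bracket -> illegal
(3,5): flips 2 -> legal
(4,1): no bracket -> illegal
(4,5): no bracket -> illegal
(5,1): flips 2 -> legal
(5,2): flips 3 -> legal
(5,3): no bracket -> illegal
(5,4): flips 3 -> legal
(5,5): flips 2 -> legal

Answer: (0,2) (0,4) (0,6) (0,7) (1,4) (3,5) (5,1) (5,2) (5,4) (5,5)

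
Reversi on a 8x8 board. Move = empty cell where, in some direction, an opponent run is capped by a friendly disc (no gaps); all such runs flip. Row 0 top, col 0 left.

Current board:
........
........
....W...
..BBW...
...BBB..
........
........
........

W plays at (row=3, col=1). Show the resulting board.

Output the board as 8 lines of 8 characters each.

Answer: ........
........
....W...
.WWWW...
...BBB..
........
........
........

Derivation:
Place W at (3,1); scan 8 dirs for brackets.
Dir NW: first cell '.' (not opp) -> no flip
Dir N: first cell '.' (not opp) -> no flip
Dir NE: first cell '.' (not opp) -> no flip
Dir W: first cell '.' (not opp) -> no flip
Dir E: opp run (3,2) (3,3) capped by W -> flip
Dir SW: first cell '.' (not opp) -> no flip
Dir S: first cell '.' (not opp) -> no flip
Dir SE: first cell '.' (not opp) -> no flip
All flips: (3,2) (3,3)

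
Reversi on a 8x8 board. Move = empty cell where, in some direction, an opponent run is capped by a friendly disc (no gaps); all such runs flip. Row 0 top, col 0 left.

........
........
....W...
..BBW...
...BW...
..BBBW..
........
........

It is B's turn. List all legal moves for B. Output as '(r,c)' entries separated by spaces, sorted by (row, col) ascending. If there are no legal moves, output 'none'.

Answer: (1,4) (1,5) (2,5) (3,5) (4,5) (5,6) (6,6)

Derivation:
(1,3): no bracket -> illegal
(1,4): flips 3 -> legal
(1,5): flips 1 -> legal
(2,3): no bracket -> illegal
(2,5): flips 1 -> legal
(3,5): flips 2 -> legal
(4,5): flips 1 -> legal
(4,6): no bracket -> illegal
(5,6): flips 1 -> legal
(6,4): no bracket -> illegal
(6,5): no bracket -> illegal
(6,6): flips 2 -> legal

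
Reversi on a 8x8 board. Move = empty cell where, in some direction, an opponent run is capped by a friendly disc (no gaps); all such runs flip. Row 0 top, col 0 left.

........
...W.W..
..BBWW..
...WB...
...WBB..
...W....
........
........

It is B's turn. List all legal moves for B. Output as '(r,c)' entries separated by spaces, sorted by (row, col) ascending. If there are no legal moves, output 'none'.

Answer: (0,3) (0,4) (1,4) (1,6) (2,6) (3,2) (4,2) (5,2) (6,2) (6,3)

Derivation:
(0,2): no bracket -> illegal
(0,3): flips 1 -> legal
(0,4): flips 1 -> legal
(0,5): no bracket -> illegal
(0,6): no bracket -> illegal
(1,2): no bracket -> illegal
(1,4): flips 1 -> legal
(1,6): flips 1 -> legal
(2,6): flips 2 -> legal
(3,2): flips 1 -> legal
(3,5): no bracket -> illegal
(3,6): no bracket -> illegal
(4,2): flips 1 -> legal
(5,2): flips 1 -> legal
(5,4): no bracket -> illegal
(6,2): flips 1 -> legal
(6,3): flips 3 -> legal
(6,4): no bracket -> illegal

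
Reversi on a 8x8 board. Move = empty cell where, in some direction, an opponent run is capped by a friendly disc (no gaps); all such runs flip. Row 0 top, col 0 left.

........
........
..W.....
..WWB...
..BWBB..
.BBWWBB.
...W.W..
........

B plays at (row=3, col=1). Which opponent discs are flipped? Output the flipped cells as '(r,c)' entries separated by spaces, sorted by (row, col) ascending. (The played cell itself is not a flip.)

Answer: (3,2) (3,3)

Derivation:
Dir NW: first cell '.' (not opp) -> no flip
Dir N: first cell '.' (not opp) -> no flip
Dir NE: opp run (2,2), next='.' -> no flip
Dir W: first cell '.' (not opp) -> no flip
Dir E: opp run (3,2) (3,3) capped by B -> flip
Dir SW: first cell '.' (not opp) -> no flip
Dir S: first cell '.' (not opp) -> no flip
Dir SE: first cell 'B' (not opp) -> no flip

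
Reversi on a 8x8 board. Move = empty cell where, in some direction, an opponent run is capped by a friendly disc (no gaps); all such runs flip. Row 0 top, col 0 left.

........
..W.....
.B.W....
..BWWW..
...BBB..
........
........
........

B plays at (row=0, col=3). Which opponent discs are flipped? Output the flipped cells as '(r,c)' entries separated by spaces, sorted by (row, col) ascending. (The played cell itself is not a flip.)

Dir NW: edge -> no flip
Dir N: edge -> no flip
Dir NE: edge -> no flip
Dir W: first cell '.' (not opp) -> no flip
Dir E: first cell '.' (not opp) -> no flip
Dir SW: opp run (1,2) capped by B -> flip
Dir S: first cell '.' (not opp) -> no flip
Dir SE: first cell '.' (not opp) -> no flip

Answer: (1,2)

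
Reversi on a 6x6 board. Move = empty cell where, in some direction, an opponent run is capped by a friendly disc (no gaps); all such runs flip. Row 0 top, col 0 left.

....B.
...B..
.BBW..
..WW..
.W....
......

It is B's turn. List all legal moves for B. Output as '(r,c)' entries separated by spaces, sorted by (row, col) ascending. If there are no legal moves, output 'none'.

(1,2): no bracket -> illegal
(1,4): no bracket -> illegal
(2,4): flips 1 -> legal
(3,0): no bracket -> illegal
(3,1): no bracket -> illegal
(3,4): no bracket -> illegal
(4,0): no bracket -> illegal
(4,2): flips 1 -> legal
(4,3): flips 3 -> legal
(4,4): flips 1 -> legal
(5,0): no bracket -> illegal
(5,1): no bracket -> illegal
(5,2): no bracket -> illegal

Answer: (2,4) (4,2) (4,3) (4,4)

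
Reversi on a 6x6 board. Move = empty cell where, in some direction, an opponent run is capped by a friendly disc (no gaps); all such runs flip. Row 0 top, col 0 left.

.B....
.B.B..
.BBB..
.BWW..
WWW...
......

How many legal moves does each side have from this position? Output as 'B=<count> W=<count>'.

-- B to move --
(2,4): no bracket -> illegal
(3,0): no bracket -> illegal
(3,4): flips 2 -> legal
(4,3): flips 2 -> legal
(4,4): flips 1 -> legal
(5,0): flips 2 -> legal
(5,1): flips 1 -> legal
(5,2): flips 2 -> legal
(5,3): flips 1 -> legal
B mobility = 7
-- W to move --
(0,0): flips 2 -> legal
(0,2): no bracket -> illegal
(0,3): flips 2 -> legal
(0,4): flips 3 -> legal
(1,0): flips 1 -> legal
(1,2): flips 1 -> legal
(1,4): flips 1 -> legal
(2,0): flips 1 -> legal
(2,4): no bracket -> illegal
(3,0): flips 1 -> legal
(3,4): no bracket -> illegal
W mobility = 8

Answer: B=7 W=8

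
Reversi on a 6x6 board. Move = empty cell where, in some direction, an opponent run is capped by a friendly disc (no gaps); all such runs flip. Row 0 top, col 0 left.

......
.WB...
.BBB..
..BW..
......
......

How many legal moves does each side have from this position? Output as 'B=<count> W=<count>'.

Answer: B=6 W=2

Derivation:
-- B to move --
(0,0): flips 1 -> legal
(0,1): flips 1 -> legal
(0,2): no bracket -> illegal
(1,0): flips 1 -> legal
(2,0): no bracket -> illegal
(2,4): no bracket -> illegal
(3,4): flips 1 -> legal
(4,2): no bracket -> illegal
(4,3): flips 1 -> legal
(4,4): flips 1 -> legal
B mobility = 6
-- W to move --
(0,1): no bracket -> illegal
(0,2): no bracket -> illegal
(0,3): no bracket -> illegal
(1,0): no bracket -> illegal
(1,3): flips 2 -> legal
(1,4): no bracket -> illegal
(2,0): no bracket -> illegal
(2,4): no bracket -> illegal
(3,0): no bracket -> illegal
(3,1): flips 2 -> legal
(3,4): no bracket -> illegal
(4,1): no bracket -> illegal
(4,2): no bracket -> illegal
(4,3): no bracket -> illegal
W mobility = 2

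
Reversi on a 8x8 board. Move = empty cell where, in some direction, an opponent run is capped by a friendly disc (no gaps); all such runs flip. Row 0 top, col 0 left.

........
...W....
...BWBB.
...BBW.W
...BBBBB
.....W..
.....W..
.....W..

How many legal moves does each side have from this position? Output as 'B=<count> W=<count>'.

-- B to move --
(0,2): flips 3 -> legal
(0,3): flips 1 -> legal
(0,4): no bracket -> illegal
(1,2): no bracket -> illegal
(1,4): flips 1 -> legal
(1,5): flips 1 -> legal
(2,2): no bracket -> illegal
(2,7): flips 1 -> legal
(3,6): flips 1 -> legal
(5,4): no bracket -> illegal
(5,6): no bracket -> illegal
(6,4): flips 1 -> legal
(6,6): flips 1 -> legal
(7,4): no bracket -> illegal
(7,6): no bracket -> illegal
B mobility = 8
-- W to move --
(1,2): no bracket -> illegal
(1,4): no bracket -> illegal
(1,5): flips 2 -> legal
(1,6): no bracket -> illegal
(1,7): flips 1 -> legal
(2,2): flips 3 -> legal
(2,7): flips 2 -> legal
(3,2): flips 2 -> legal
(3,6): no bracket -> illegal
(4,2): flips 1 -> legal
(5,2): no bracket -> illegal
(5,3): flips 4 -> legal
(5,4): flips 2 -> legal
(5,6): no bracket -> illegal
(5,7): flips 2 -> legal
W mobility = 9

Answer: B=8 W=9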